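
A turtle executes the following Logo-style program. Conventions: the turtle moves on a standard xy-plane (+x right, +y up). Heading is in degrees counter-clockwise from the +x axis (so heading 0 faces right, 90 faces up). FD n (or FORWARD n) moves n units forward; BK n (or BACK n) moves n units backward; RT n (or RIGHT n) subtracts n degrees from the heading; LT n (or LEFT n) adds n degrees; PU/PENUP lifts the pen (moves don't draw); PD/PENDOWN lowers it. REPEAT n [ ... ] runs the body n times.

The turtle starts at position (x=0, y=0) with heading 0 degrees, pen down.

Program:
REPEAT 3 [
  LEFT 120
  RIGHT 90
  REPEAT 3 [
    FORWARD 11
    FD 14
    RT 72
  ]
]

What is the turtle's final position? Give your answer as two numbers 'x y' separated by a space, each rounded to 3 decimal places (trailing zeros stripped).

Answer: 26.77 -29.731

Derivation:
Executing turtle program step by step:
Start: pos=(0,0), heading=0, pen down
REPEAT 3 [
  -- iteration 1/3 --
  LT 120: heading 0 -> 120
  RT 90: heading 120 -> 30
  REPEAT 3 [
    -- iteration 1/3 --
    FD 11: (0,0) -> (9.526,5.5) [heading=30, draw]
    FD 14: (9.526,5.5) -> (21.651,12.5) [heading=30, draw]
    RT 72: heading 30 -> 318
    -- iteration 2/3 --
    FD 11: (21.651,12.5) -> (29.825,5.14) [heading=318, draw]
    FD 14: (29.825,5.14) -> (40.229,-4.228) [heading=318, draw]
    RT 72: heading 318 -> 246
    -- iteration 3/3 --
    FD 11: (40.229,-4.228) -> (35.755,-14.277) [heading=246, draw]
    FD 14: (35.755,-14.277) -> (30.061,-27.067) [heading=246, draw]
    RT 72: heading 246 -> 174
  ]
  -- iteration 2/3 --
  LT 120: heading 174 -> 294
  RT 90: heading 294 -> 204
  REPEAT 3 [
    -- iteration 1/3 --
    FD 11: (30.061,-27.067) -> (20.012,-31.541) [heading=204, draw]
    FD 14: (20.012,-31.541) -> (7.222,-37.235) [heading=204, draw]
    RT 72: heading 204 -> 132
    -- iteration 2/3 --
    FD 11: (7.222,-37.235) -> (-0.138,-29.061) [heading=132, draw]
    FD 14: (-0.138,-29.061) -> (-9.506,-18.657) [heading=132, draw]
    RT 72: heading 132 -> 60
    -- iteration 3/3 --
    FD 11: (-9.506,-18.657) -> (-4.006,-9.13) [heading=60, draw]
    FD 14: (-4.006,-9.13) -> (2.994,2.994) [heading=60, draw]
    RT 72: heading 60 -> 348
  ]
  -- iteration 3/3 --
  LT 120: heading 348 -> 108
  RT 90: heading 108 -> 18
  REPEAT 3 [
    -- iteration 1/3 --
    FD 11: (2.994,2.994) -> (13.456,6.393) [heading=18, draw]
    FD 14: (13.456,6.393) -> (26.77,10.719) [heading=18, draw]
    RT 72: heading 18 -> 306
    -- iteration 2/3 --
    FD 11: (26.77,10.719) -> (33.236,1.82) [heading=306, draw]
    FD 14: (33.236,1.82) -> (41.465,-9.506) [heading=306, draw]
    RT 72: heading 306 -> 234
    -- iteration 3/3 --
    FD 11: (41.465,-9.506) -> (34.999,-18.405) [heading=234, draw]
    FD 14: (34.999,-18.405) -> (26.77,-29.731) [heading=234, draw]
    RT 72: heading 234 -> 162
  ]
]
Final: pos=(26.77,-29.731), heading=162, 18 segment(s) drawn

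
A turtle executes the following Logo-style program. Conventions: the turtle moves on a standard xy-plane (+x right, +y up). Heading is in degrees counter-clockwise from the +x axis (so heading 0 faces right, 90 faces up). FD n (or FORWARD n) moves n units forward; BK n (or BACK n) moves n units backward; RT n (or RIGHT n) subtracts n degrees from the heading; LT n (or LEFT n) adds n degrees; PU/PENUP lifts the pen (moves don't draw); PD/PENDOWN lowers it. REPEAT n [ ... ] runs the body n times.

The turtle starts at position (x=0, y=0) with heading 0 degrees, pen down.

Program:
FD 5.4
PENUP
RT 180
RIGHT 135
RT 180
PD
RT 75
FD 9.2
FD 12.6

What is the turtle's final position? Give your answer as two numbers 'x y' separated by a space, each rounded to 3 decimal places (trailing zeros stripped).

Answer: -13.479 10.9

Derivation:
Executing turtle program step by step:
Start: pos=(0,0), heading=0, pen down
FD 5.4: (0,0) -> (5.4,0) [heading=0, draw]
PU: pen up
RT 180: heading 0 -> 180
RT 135: heading 180 -> 45
RT 180: heading 45 -> 225
PD: pen down
RT 75: heading 225 -> 150
FD 9.2: (5.4,0) -> (-2.567,4.6) [heading=150, draw]
FD 12.6: (-2.567,4.6) -> (-13.479,10.9) [heading=150, draw]
Final: pos=(-13.479,10.9), heading=150, 3 segment(s) drawn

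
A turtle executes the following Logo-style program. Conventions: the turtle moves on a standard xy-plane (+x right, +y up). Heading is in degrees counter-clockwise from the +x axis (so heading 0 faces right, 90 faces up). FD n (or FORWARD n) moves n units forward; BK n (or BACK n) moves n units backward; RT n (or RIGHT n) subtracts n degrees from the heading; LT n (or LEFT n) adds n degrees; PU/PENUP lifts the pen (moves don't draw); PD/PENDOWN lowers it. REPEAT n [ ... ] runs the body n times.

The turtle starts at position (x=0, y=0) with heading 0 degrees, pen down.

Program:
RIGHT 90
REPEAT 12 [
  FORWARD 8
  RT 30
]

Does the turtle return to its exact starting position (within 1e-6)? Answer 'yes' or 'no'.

Executing turtle program step by step:
Start: pos=(0,0), heading=0, pen down
RT 90: heading 0 -> 270
REPEAT 12 [
  -- iteration 1/12 --
  FD 8: (0,0) -> (0,-8) [heading=270, draw]
  RT 30: heading 270 -> 240
  -- iteration 2/12 --
  FD 8: (0,-8) -> (-4,-14.928) [heading=240, draw]
  RT 30: heading 240 -> 210
  -- iteration 3/12 --
  FD 8: (-4,-14.928) -> (-10.928,-18.928) [heading=210, draw]
  RT 30: heading 210 -> 180
  -- iteration 4/12 --
  FD 8: (-10.928,-18.928) -> (-18.928,-18.928) [heading=180, draw]
  RT 30: heading 180 -> 150
  -- iteration 5/12 --
  FD 8: (-18.928,-18.928) -> (-25.856,-14.928) [heading=150, draw]
  RT 30: heading 150 -> 120
  -- iteration 6/12 --
  FD 8: (-25.856,-14.928) -> (-29.856,-8) [heading=120, draw]
  RT 30: heading 120 -> 90
  -- iteration 7/12 --
  FD 8: (-29.856,-8) -> (-29.856,0) [heading=90, draw]
  RT 30: heading 90 -> 60
  -- iteration 8/12 --
  FD 8: (-29.856,0) -> (-25.856,6.928) [heading=60, draw]
  RT 30: heading 60 -> 30
  -- iteration 9/12 --
  FD 8: (-25.856,6.928) -> (-18.928,10.928) [heading=30, draw]
  RT 30: heading 30 -> 0
  -- iteration 10/12 --
  FD 8: (-18.928,10.928) -> (-10.928,10.928) [heading=0, draw]
  RT 30: heading 0 -> 330
  -- iteration 11/12 --
  FD 8: (-10.928,10.928) -> (-4,6.928) [heading=330, draw]
  RT 30: heading 330 -> 300
  -- iteration 12/12 --
  FD 8: (-4,6.928) -> (0,0) [heading=300, draw]
  RT 30: heading 300 -> 270
]
Final: pos=(0,0), heading=270, 12 segment(s) drawn

Start position: (0, 0)
Final position: (0, 0)
Distance = 0; < 1e-6 -> CLOSED

Answer: yes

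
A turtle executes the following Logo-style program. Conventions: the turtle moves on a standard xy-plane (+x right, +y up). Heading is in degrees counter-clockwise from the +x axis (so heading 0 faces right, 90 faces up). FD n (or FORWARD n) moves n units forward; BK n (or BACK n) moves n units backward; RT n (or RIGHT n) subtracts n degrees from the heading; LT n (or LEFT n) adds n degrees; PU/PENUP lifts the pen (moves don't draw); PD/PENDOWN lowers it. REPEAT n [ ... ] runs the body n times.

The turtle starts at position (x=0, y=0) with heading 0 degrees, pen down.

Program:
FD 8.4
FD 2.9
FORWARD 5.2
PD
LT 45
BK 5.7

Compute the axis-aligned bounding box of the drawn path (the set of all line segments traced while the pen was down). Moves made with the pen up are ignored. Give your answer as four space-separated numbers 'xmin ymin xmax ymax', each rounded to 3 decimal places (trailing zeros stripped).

Executing turtle program step by step:
Start: pos=(0,0), heading=0, pen down
FD 8.4: (0,0) -> (8.4,0) [heading=0, draw]
FD 2.9: (8.4,0) -> (11.3,0) [heading=0, draw]
FD 5.2: (11.3,0) -> (16.5,0) [heading=0, draw]
PD: pen down
LT 45: heading 0 -> 45
BK 5.7: (16.5,0) -> (12.469,-4.031) [heading=45, draw]
Final: pos=(12.469,-4.031), heading=45, 4 segment(s) drawn

Segment endpoints: x in {0, 8.4, 11.3, 12.469, 16.5}, y in {-4.031, 0}
xmin=0, ymin=-4.031, xmax=16.5, ymax=0

Answer: 0 -4.031 16.5 0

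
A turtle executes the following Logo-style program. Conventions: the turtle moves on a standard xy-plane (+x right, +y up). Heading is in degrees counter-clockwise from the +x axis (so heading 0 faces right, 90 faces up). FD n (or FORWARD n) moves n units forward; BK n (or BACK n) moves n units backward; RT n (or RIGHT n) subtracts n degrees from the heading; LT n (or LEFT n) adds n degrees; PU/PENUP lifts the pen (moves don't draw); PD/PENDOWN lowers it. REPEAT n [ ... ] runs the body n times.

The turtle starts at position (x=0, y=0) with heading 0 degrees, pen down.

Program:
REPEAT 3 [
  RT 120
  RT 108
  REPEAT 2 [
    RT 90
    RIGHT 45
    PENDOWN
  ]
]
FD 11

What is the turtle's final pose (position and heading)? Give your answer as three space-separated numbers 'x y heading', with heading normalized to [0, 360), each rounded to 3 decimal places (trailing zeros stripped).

Executing turtle program step by step:
Start: pos=(0,0), heading=0, pen down
REPEAT 3 [
  -- iteration 1/3 --
  RT 120: heading 0 -> 240
  RT 108: heading 240 -> 132
  REPEAT 2 [
    -- iteration 1/2 --
    RT 90: heading 132 -> 42
    RT 45: heading 42 -> 357
    PD: pen down
    -- iteration 2/2 --
    RT 90: heading 357 -> 267
    RT 45: heading 267 -> 222
    PD: pen down
  ]
  -- iteration 2/3 --
  RT 120: heading 222 -> 102
  RT 108: heading 102 -> 354
  REPEAT 2 [
    -- iteration 1/2 --
    RT 90: heading 354 -> 264
    RT 45: heading 264 -> 219
    PD: pen down
    -- iteration 2/2 --
    RT 90: heading 219 -> 129
    RT 45: heading 129 -> 84
    PD: pen down
  ]
  -- iteration 3/3 --
  RT 120: heading 84 -> 324
  RT 108: heading 324 -> 216
  REPEAT 2 [
    -- iteration 1/2 --
    RT 90: heading 216 -> 126
    RT 45: heading 126 -> 81
    PD: pen down
    -- iteration 2/2 --
    RT 90: heading 81 -> 351
    RT 45: heading 351 -> 306
    PD: pen down
  ]
]
FD 11: (0,0) -> (6.466,-8.899) [heading=306, draw]
Final: pos=(6.466,-8.899), heading=306, 1 segment(s) drawn

Answer: 6.466 -8.899 306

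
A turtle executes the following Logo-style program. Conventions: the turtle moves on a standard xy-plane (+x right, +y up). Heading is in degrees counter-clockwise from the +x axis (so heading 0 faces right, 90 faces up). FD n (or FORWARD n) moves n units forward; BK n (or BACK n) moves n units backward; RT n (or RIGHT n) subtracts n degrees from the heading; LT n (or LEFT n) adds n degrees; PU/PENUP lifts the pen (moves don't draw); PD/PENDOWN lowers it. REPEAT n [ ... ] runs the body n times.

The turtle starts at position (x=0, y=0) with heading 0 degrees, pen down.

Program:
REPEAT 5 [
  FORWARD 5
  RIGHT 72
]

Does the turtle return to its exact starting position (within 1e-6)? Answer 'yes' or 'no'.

Executing turtle program step by step:
Start: pos=(0,0), heading=0, pen down
REPEAT 5 [
  -- iteration 1/5 --
  FD 5: (0,0) -> (5,0) [heading=0, draw]
  RT 72: heading 0 -> 288
  -- iteration 2/5 --
  FD 5: (5,0) -> (6.545,-4.755) [heading=288, draw]
  RT 72: heading 288 -> 216
  -- iteration 3/5 --
  FD 5: (6.545,-4.755) -> (2.5,-7.694) [heading=216, draw]
  RT 72: heading 216 -> 144
  -- iteration 4/5 --
  FD 5: (2.5,-7.694) -> (-1.545,-4.755) [heading=144, draw]
  RT 72: heading 144 -> 72
  -- iteration 5/5 --
  FD 5: (-1.545,-4.755) -> (0,0) [heading=72, draw]
  RT 72: heading 72 -> 0
]
Final: pos=(0,0), heading=0, 5 segment(s) drawn

Start position: (0, 0)
Final position: (0, 0)
Distance = 0; < 1e-6 -> CLOSED

Answer: yes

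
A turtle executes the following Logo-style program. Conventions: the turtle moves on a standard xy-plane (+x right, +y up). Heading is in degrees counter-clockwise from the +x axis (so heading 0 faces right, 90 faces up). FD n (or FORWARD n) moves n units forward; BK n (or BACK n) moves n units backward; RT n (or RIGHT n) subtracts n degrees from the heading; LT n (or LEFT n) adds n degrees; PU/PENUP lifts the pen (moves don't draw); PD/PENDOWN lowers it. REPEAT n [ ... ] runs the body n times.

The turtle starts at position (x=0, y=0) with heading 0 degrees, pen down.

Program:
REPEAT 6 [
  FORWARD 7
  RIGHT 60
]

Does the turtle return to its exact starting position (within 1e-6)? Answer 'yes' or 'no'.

Answer: yes

Derivation:
Executing turtle program step by step:
Start: pos=(0,0), heading=0, pen down
REPEAT 6 [
  -- iteration 1/6 --
  FD 7: (0,0) -> (7,0) [heading=0, draw]
  RT 60: heading 0 -> 300
  -- iteration 2/6 --
  FD 7: (7,0) -> (10.5,-6.062) [heading=300, draw]
  RT 60: heading 300 -> 240
  -- iteration 3/6 --
  FD 7: (10.5,-6.062) -> (7,-12.124) [heading=240, draw]
  RT 60: heading 240 -> 180
  -- iteration 4/6 --
  FD 7: (7,-12.124) -> (0,-12.124) [heading=180, draw]
  RT 60: heading 180 -> 120
  -- iteration 5/6 --
  FD 7: (0,-12.124) -> (-3.5,-6.062) [heading=120, draw]
  RT 60: heading 120 -> 60
  -- iteration 6/6 --
  FD 7: (-3.5,-6.062) -> (0,0) [heading=60, draw]
  RT 60: heading 60 -> 0
]
Final: pos=(0,0), heading=0, 6 segment(s) drawn

Start position: (0, 0)
Final position: (0, 0)
Distance = 0; < 1e-6 -> CLOSED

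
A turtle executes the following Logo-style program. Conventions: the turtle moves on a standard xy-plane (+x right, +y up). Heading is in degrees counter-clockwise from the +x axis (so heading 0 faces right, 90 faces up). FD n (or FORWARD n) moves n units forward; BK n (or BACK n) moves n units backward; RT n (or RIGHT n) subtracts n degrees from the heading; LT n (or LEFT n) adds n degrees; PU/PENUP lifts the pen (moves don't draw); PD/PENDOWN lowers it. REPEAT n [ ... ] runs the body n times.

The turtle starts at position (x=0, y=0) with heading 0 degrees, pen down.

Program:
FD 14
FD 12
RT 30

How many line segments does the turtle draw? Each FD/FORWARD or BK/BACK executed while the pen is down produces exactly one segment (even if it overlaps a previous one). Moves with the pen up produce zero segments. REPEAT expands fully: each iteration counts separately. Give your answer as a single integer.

Answer: 2

Derivation:
Executing turtle program step by step:
Start: pos=(0,0), heading=0, pen down
FD 14: (0,0) -> (14,0) [heading=0, draw]
FD 12: (14,0) -> (26,0) [heading=0, draw]
RT 30: heading 0 -> 330
Final: pos=(26,0), heading=330, 2 segment(s) drawn
Segments drawn: 2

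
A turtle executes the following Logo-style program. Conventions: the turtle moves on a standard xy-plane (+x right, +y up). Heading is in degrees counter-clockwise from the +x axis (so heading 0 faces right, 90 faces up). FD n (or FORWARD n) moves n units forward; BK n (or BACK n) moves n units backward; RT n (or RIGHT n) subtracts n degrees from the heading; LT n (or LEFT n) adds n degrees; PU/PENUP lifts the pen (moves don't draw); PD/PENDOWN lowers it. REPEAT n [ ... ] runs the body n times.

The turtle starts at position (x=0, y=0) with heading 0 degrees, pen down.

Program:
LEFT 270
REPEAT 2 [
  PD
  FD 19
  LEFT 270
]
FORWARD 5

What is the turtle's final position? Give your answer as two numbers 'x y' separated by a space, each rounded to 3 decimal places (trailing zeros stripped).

Answer: -19 -14

Derivation:
Executing turtle program step by step:
Start: pos=(0,0), heading=0, pen down
LT 270: heading 0 -> 270
REPEAT 2 [
  -- iteration 1/2 --
  PD: pen down
  FD 19: (0,0) -> (0,-19) [heading=270, draw]
  LT 270: heading 270 -> 180
  -- iteration 2/2 --
  PD: pen down
  FD 19: (0,-19) -> (-19,-19) [heading=180, draw]
  LT 270: heading 180 -> 90
]
FD 5: (-19,-19) -> (-19,-14) [heading=90, draw]
Final: pos=(-19,-14), heading=90, 3 segment(s) drawn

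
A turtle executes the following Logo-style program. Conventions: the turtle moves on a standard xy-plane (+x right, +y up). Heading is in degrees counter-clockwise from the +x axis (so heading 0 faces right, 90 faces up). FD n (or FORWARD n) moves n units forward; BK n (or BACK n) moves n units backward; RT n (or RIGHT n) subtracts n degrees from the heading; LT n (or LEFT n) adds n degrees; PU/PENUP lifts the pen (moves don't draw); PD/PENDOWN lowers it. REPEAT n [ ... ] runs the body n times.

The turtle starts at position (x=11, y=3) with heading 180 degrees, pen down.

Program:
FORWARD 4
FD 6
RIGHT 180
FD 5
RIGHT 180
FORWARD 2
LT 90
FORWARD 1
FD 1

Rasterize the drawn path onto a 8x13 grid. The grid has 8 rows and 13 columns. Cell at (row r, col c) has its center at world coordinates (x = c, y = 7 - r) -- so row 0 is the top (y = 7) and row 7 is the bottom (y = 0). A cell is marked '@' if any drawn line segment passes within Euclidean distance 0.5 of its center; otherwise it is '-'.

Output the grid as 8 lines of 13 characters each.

Segment 0: (11,3) -> (7,3)
Segment 1: (7,3) -> (1,3)
Segment 2: (1,3) -> (6,3)
Segment 3: (6,3) -> (4,3)
Segment 4: (4,3) -> (4,2)
Segment 5: (4,2) -> (4,1)

Answer: -------------
-------------
-------------
-------------
-@@@@@@@@@@@-
----@--------
----@--------
-------------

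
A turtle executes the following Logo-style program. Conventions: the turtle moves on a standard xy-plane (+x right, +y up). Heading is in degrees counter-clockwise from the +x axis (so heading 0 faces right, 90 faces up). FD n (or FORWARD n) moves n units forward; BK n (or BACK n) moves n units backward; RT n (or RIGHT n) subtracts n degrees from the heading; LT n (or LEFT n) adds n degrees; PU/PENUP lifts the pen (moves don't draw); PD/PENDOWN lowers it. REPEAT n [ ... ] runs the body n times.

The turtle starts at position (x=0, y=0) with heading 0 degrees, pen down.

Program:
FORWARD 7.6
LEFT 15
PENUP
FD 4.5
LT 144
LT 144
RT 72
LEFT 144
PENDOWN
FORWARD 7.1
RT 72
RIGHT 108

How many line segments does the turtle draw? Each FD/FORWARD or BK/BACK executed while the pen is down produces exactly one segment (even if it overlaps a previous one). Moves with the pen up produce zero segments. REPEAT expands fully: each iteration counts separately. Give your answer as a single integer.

Answer: 2

Derivation:
Executing turtle program step by step:
Start: pos=(0,0), heading=0, pen down
FD 7.6: (0,0) -> (7.6,0) [heading=0, draw]
LT 15: heading 0 -> 15
PU: pen up
FD 4.5: (7.6,0) -> (11.947,1.165) [heading=15, move]
LT 144: heading 15 -> 159
LT 144: heading 159 -> 303
RT 72: heading 303 -> 231
LT 144: heading 231 -> 15
PD: pen down
FD 7.1: (11.947,1.165) -> (18.805,3.002) [heading=15, draw]
RT 72: heading 15 -> 303
RT 108: heading 303 -> 195
Final: pos=(18.805,3.002), heading=195, 2 segment(s) drawn
Segments drawn: 2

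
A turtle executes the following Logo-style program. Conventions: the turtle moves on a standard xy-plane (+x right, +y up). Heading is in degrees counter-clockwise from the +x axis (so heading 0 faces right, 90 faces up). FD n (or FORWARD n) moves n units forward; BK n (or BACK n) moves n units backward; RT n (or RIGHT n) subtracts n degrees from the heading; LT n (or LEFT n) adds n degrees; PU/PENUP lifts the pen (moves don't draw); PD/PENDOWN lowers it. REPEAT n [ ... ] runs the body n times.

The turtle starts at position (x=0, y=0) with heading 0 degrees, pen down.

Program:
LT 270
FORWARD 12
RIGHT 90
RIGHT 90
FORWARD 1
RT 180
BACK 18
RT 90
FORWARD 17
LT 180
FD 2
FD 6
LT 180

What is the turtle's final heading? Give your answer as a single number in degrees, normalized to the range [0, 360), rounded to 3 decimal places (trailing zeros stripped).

Executing turtle program step by step:
Start: pos=(0,0), heading=0, pen down
LT 270: heading 0 -> 270
FD 12: (0,0) -> (0,-12) [heading=270, draw]
RT 90: heading 270 -> 180
RT 90: heading 180 -> 90
FD 1: (0,-12) -> (0,-11) [heading=90, draw]
RT 180: heading 90 -> 270
BK 18: (0,-11) -> (0,7) [heading=270, draw]
RT 90: heading 270 -> 180
FD 17: (0,7) -> (-17,7) [heading=180, draw]
LT 180: heading 180 -> 0
FD 2: (-17,7) -> (-15,7) [heading=0, draw]
FD 6: (-15,7) -> (-9,7) [heading=0, draw]
LT 180: heading 0 -> 180
Final: pos=(-9,7), heading=180, 6 segment(s) drawn

Answer: 180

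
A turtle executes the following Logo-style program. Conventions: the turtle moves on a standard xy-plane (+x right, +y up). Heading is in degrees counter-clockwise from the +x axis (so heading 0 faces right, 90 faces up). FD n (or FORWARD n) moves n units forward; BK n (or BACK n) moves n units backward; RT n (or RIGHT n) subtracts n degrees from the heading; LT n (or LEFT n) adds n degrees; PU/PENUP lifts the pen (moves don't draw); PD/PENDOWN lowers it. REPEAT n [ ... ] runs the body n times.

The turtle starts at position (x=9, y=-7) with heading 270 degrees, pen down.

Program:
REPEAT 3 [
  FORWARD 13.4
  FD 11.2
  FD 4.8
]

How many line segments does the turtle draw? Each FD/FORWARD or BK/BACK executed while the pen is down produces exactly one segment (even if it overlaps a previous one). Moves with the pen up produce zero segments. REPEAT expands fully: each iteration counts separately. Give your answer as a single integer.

Executing turtle program step by step:
Start: pos=(9,-7), heading=270, pen down
REPEAT 3 [
  -- iteration 1/3 --
  FD 13.4: (9,-7) -> (9,-20.4) [heading=270, draw]
  FD 11.2: (9,-20.4) -> (9,-31.6) [heading=270, draw]
  FD 4.8: (9,-31.6) -> (9,-36.4) [heading=270, draw]
  -- iteration 2/3 --
  FD 13.4: (9,-36.4) -> (9,-49.8) [heading=270, draw]
  FD 11.2: (9,-49.8) -> (9,-61) [heading=270, draw]
  FD 4.8: (9,-61) -> (9,-65.8) [heading=270, draw]
  -- iteration 3/3 --
  FD 13.4: (9,-65.8) -> (9,-79.2) [heading=270, draw]
  FD 11.2: (9,-79.2) -> (9,-90.4) [heading=270, draw]
  FD 4.8: (9,-90.4) -> (9,-95.2) [heading=270, draw]
]
Final: pos=(9,-95.2), heading=270, 9 segment(s) drawn
Segments drawn: 9

Answer: 9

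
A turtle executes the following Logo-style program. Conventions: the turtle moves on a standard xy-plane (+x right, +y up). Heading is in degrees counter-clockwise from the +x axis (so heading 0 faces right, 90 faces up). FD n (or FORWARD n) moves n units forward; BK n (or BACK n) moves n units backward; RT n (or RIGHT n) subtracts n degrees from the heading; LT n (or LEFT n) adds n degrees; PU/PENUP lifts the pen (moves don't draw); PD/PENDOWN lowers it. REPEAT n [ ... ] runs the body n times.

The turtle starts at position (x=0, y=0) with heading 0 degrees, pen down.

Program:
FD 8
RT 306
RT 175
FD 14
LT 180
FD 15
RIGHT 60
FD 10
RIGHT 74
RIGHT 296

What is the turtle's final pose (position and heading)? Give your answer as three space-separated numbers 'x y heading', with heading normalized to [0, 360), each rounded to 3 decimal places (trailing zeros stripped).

Executing turtle program step by step:
Start: pos=(0,0), heading=0, pen down
FD 8: (0,0) -> (8,0) [heading=0, draw]
RT 306: heading 0 -> 54
RT 175: heading 54 -> 239
FD 14: (8,0) -> (0.789,-12) [heading=239, draw]
LT 180: heading 239 -> 59
FD 15: (0.789,-12) -> (8.515,0.857) [heading=59, draw]
RT 60: heading 59 -> 359
FD 10: (8.515,0.857) -> (18.514,0.683) [heading=359, draw]
RT 74: heading 359 -> 285
RT 296: heading 285 -> 349
Final: pos=(18.514,0.683), heading=349, 4 segment(s) drawn

Answer: 18.514 0.683 349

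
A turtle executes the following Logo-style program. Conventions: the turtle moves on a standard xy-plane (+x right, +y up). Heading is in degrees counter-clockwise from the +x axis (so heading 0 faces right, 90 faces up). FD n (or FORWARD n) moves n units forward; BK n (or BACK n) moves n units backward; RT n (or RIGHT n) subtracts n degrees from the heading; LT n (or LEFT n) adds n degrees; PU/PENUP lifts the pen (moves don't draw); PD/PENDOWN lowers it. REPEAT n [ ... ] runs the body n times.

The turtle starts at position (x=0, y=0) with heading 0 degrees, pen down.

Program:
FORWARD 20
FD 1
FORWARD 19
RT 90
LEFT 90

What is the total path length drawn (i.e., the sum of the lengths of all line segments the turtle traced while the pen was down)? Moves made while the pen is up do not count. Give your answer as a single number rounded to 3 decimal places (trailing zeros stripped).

Answer: 40

Derivation:
Executing turtle program step by step:
Start: pos=(0,0), heading=0, pen down
FD 20: (0,0) -> (20,0) [heading=0, draw]
FD 1: (20,0) -> (21,0) [heading=0, draw]
FD 19: (21,0) -> (40,0) [heading=0, draw]
RT 90: heading 0 -> 270
LT 90: heading 270 -> 0
Final: pos=(40,0), heading=0, 3 segment(s) drawn

Segment lengths:
  seg 1: (0,0) -> (20,0), length = 20
  seg 2: (20,0) -> (21,0), length = 1
  seg 3: (21,0) -> (40,0), length = 19
Total = 40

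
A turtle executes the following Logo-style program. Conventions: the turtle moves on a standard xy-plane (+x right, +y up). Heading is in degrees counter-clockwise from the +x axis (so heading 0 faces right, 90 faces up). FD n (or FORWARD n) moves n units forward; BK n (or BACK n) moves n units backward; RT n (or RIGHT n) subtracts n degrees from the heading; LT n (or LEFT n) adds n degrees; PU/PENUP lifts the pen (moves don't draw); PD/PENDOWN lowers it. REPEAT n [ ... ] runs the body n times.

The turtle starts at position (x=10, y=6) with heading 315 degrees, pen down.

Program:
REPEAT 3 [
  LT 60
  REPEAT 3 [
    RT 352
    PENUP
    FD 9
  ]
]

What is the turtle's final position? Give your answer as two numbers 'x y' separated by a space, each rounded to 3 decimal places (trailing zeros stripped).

Answer: -3.707 35.394

Derivation:
Executing turtle program step by step:
Start: pos=(10,6), heading=315, pen down
REPEAT 3 [
  -- iteration 1/3 --
  LT 60: heading 315 -> 15
  REPEAT 3 [
    -- iteration 1/3 --
    RT 352: heading 15 -> 23
    PU: pen up
    FD 9: (10,6) -> (18.285,9.517) [heading=23, move]
    -- iteration 2/3 --
    RT 352: heading 23 -> 31
    PU: pen up
    FD 9: (18.285,9.517) -> (25.999,14.152) [heading=31, move]
    -- iteration 3/3 --
    RT 352: heading 31 -> 39
    PU: pen up
    FD 9: (25.999,14.152) -> (32.993,19.816) [heading=39, move]
  ]
  -- iteration 2/3 --
  LT 60: heading 39 -> 99
  REPEAT 3 [
    -- iteration 1/3 --
    RT 352: heading 99 -> 107
    PU: pen up
    FD 9: (32.993,19.816) -> (30.362,28.423) [heading=107, move]
    -- iteration 2/3 --
    RT 352: heading 107 -> 115
    PU: pen up
    FD 9: (30.362,28.423) -> (26.558,36.579) [heading=115, move]
    -- iteration 3/3 --
    RT 352: heading 115 -> 123
    PU: pen up
    FD 9: (26.558,36.579) -> (21.657,44.127) [heading=123, move]
  ]
  -- iteration 3/3 --
  LT 60: heading 123 -> 183
  REPEAT 3 [
    -- iteration 1/3 --
    RT 352: heading 183 -> 191
    PU: pen up
    FD 9: (21.657,44.127) -> (12.822,42.41) [heading=191, move]
    -- iteration 2/3 --
    RT 352: heading 191 -> 199
    PU: pen up
    FD 9: (12.822,42.41) -> (4.312,39.48) [heading=199, move]
    -- iteration 3/3 --
    RT 352: heading 199 -> 207
    PU: pen up
    FD 9: (4.312,39.48) -> (-3.707,35.394) [heading=207, move]
  ]
]
Final: pos=(-3.707,35.394), heading=207, 0 segment(s) drawn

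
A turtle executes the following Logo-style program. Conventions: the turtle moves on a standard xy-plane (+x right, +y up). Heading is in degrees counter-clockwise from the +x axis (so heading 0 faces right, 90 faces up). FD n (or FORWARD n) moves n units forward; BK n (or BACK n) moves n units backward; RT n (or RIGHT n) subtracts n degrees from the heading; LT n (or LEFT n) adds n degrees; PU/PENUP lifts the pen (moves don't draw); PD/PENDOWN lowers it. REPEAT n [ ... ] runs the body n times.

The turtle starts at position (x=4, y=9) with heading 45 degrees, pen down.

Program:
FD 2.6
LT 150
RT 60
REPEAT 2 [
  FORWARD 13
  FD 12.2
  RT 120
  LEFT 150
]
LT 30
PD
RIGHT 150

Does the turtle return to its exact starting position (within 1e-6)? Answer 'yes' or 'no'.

Executing turtle program step by step:
Start: pos=(4,9), heading=45, pen down
FD 2.6: (4,9) -> (5.838,10.838) [heading=45, draw]
LT 150: heading 45 -> 195
RT 60: heading 195 -> 135
REPEAT 2 [
  -- iteration 1/2 --
  FD 13: (5.838,10.838) -> (-3.354,20.031) [heading=135, draw]
  FD 12.2: (-3.354,20.031) -> (-11.981,28.658) [heading=135, draw]
  RT 120: heading 135 -> 15
  LT 150: heading 15 -> 165
  -- iteration 2/2 --
  FD 13: (-11.981,28.658) -> (-24.538,32.022) [heading=165, draw]
  FD 12.2: (-24.538,32.022) -> (-36.322,35.18) [heading=165, draw]
  RT 120: heading 165 -> 45
  LT 150: heading 45 -> 195
]
LT 30: heading 195 -> 225
PD: pen down
RT 150: heading 225 -> 75
Final: pos=(-36.322,35.18), heading=75, 5 segment(s) drawn

Start position: (4, 9)
Final position: (-36.322, 35.18)
Distance = 48.075; >= 1e-6 -> NOT closed

Answer: no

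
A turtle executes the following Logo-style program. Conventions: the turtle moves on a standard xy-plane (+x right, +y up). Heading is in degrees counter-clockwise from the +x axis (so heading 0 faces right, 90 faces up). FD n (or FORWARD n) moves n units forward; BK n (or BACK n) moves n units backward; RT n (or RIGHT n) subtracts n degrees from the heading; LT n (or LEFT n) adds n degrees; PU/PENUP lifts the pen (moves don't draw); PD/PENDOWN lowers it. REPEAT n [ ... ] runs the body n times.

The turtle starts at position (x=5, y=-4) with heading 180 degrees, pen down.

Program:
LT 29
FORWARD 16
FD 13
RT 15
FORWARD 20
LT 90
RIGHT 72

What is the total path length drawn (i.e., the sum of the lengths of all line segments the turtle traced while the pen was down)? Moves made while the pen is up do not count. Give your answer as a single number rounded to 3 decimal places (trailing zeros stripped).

Answer: 49

Derivation:
Executing turtle program step by step:
Start: pos=(5,-4), heading=180, pen down
LT 29: heading 180 -> 209
FD 16: (5,-4) -> (-8.994,-11.757) [heading=209, draw]
FD 13: (-8.994,-11.757) -> (-20.364,-18.059) [heading=209, draw]
RT 15: heading 209 -> 194
FD 20: (-20.364,-18.059) -> (-39.77,-22.898) [heading=194, draw]
LT 90: heading 194 -> 284
RT 72: heading 284 -> 212
Final: pos=(-39.77,-22.898), heading=212, 3 segment(s) drawn

Segment lengths:
  seg 1: (5,-4) -> (-8.994,-11.757), length = 16
  seg 2: (-8.994,-11.757) -> (-20.364,-18.059), length = 13
  seg 3: (-20.364,-18.059) -> (-39.77,-22.898), length = 20
Total = 49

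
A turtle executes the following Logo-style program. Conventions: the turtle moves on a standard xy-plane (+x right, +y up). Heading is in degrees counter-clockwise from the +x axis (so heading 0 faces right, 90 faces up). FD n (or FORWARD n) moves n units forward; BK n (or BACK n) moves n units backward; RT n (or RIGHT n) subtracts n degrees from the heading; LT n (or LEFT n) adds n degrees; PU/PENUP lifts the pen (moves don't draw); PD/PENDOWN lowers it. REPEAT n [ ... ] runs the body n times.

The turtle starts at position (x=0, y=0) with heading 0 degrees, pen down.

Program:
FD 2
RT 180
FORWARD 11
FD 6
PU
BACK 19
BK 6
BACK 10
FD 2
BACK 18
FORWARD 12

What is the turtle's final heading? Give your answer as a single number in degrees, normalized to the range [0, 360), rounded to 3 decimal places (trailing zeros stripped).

Answer: 180

Derivation:
Executing turtle program step by step:
Start: pos=(0,0), heading=0, pen down
FD 2: (0,0) -> (2,0) [heading=0, draw]
RT 180: heading 0 -> 180
FD 11: (2,0) -> (-9,0) [heading=180, draw]
FD 6: (-9,0) -> (-15,0) [heading=180, draw]
PU: pen up
BK 19: (-15,0) -> (4,0) [heading=180, move]
BK 6: (4,0) -> (10,0) [heading=180, move]
BK 10: (10,0) -> (20,0) [heading=180, move]
FD 2: (20,0) -> (18,0) [heading=180, move]
BK 18: (18,0) -> (36,0) [heading=180, move]
FD 12: (36,0) -> (24,0) [heading=180, move]
Final: pos=(24,0), heading=180, 3 segment(s) drawn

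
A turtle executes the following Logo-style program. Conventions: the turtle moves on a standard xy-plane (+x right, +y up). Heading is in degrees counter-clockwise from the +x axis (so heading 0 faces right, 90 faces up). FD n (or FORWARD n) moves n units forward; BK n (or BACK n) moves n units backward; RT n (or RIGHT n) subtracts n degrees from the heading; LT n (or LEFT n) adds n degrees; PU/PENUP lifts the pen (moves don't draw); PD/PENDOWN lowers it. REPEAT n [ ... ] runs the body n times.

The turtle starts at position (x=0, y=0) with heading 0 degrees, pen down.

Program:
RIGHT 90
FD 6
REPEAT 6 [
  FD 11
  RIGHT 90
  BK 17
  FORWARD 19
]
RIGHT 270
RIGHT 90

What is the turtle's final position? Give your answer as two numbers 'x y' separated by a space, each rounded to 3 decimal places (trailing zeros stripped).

Executing turtle program step by step:
Start: pos=(0,0), heading=0, pen down
RT 90: heading 0 -> 270
FD 6: (0,0) -> (0,-6) [heading=270, draw]
REPEAT 6 [
  -- iteration 1/6 --
  FD 11: (0,-6) -> (0,-17) [heading=270, draw]
  RT 90: heading 270 -> 180
  BK 17: (0,-17) -> (17,-17) [heading=180, draw]
  FD 19: (17,-17) -> (-2,-17) [heading=180, draw]
  -- iteration 2/6 --
  FD 11: (-2,-17) -> (-13,-17) [heading=180, draw]
  RT 90: heading 180 -> 90
  BK 17: (-13,-17) -> (-13,-34) [heading=90, draw]
  FD 19: (-13,-34) -> (-13,-15) [heading=90, draw]
  -- iteration 3/6 --
  FD 11: (-13,-15) -> (-13,-4) [heading=90, draw]
  RT 90: heading 90 -> 0
  BK 17: (-13,-4) -> (-30,-4) [heading=0, draw]
  FD 19: (-30,-4) -> (-11,-4) [heading=0, draw]
  -- iteration 4/6 --
  FD 11: (-11,-4) -> (0,-4) [heading=0, draw]
  RT 90: heading 0 -> 270
  BK 17: (0,-4) -> (0,13) [heading=270, draw]
  FD 19: (0,13) -> (0,-6) [heading=270, draw]
  -- iteration 5/6 --
  FD 11: (0,-6) -> (0,-17) [heading=270, draw]
  RT 90: heading 270 -> 180
  BK 17: (0,-17) -> (17,-17) [heading=180, draw]
  FD 19: (17,-17) -> (-2,-17) [heading=180, draw]
  -- iteration 6/6 --
  FD 11: (-2,-17) -> (-13,-17) [heading=180, draw]
  RT 90: heading 180 -> 90
  BK 17: (-13,-17) -> (-13,-34) [heading=90, draw]
  FD 19: (-13,-34) -> (-13,-15) [heading=90, draw]
]
RT 270: heading 90 -> 180
RT 90: heading 180 -> 90
Final: pos=(-13,-15), heading=90, 19 segment(s) drawn

Answer: -13 -15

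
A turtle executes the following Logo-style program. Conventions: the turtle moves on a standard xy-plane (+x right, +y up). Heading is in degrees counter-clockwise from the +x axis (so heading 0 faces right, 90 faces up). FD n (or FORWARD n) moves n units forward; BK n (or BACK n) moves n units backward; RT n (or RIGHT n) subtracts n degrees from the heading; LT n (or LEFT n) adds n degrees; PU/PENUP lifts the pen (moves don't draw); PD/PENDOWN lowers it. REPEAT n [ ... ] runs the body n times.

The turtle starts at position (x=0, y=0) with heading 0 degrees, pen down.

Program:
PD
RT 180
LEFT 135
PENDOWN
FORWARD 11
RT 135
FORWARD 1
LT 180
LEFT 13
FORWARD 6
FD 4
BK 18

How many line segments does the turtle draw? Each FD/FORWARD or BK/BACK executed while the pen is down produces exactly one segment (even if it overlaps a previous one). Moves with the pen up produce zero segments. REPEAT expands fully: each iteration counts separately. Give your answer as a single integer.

Executing turtle program step by step:
Start: pos=(0,0), heading=0, pen down
PD: pen down
RT 180: heading 0 -> 180
LT 135: heading 180 -> 315
PD: pen down
FD 11: (0,0) -> (7.778,-7.778) [heading=315, draw]
RT 135: heading 315 -> 180
FD 1: (7.778,-7.778) -> (6.778,-7.778) [heading=180, draw]
LT 180: heading 180 -> 0
LT 13: heading 0 -> 13
FD 6: (6.778,-7.778) -> (12.624,-6.428) [heading=13, draw]
FD 4: (12.624,-6.428) -> (16.522,-5.529) [heading=13, draw]
BK 18: (16.522,-5.529) -> (-1.017,-9.578) [heading=13, draw]
Final: pos=(-1.017,-9.578), heading=13, 5 segment(s) drawn
Segments drawn: 5

Answer: 5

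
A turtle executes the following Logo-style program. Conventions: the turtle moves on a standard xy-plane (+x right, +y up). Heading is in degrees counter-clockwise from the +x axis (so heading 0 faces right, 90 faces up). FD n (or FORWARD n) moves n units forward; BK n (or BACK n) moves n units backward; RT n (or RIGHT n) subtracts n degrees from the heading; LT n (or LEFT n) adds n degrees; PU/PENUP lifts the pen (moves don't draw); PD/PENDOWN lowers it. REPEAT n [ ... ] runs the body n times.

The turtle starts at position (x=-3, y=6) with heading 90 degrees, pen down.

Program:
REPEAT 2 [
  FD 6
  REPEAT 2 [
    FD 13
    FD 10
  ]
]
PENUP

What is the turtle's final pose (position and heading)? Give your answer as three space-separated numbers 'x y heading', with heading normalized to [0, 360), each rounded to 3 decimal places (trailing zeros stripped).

Executing turtle program step by step:
Start: pos=(-3,6), heading=90, pen down
REPEAT 2 [
  -- iteration 1/2 --
  FD 6: (-3,6) -> (-3,12) [heading=90, draw]
  REPEAT 2 [
    -- iteration 1/2 --
    FD 13: (-3,12) -> (-3,25) [heading=90, draw]
    FD 10: (-3,25) -> (-3,35) [heading=90, draw]
    -- iteration 2/2 --
    FD 13: (-3,35) -> (-3,48) [heading=90, draw]
    FD 10: (-3,48) -> (-3,58) [heading=90, draw]
  ]
  -- iteration 2/2 --
  FD 6: (-3,58) -> (-3,64) [heading=90, draw]
  REPEAT 2 [
    -- iteration 1/2 --
    FD 13: (-3,64) -> (-3,77) [heading=90, draw]
    FD 10: (-3,77) -> (-3,87) [heading=90, draw]
    -- iteration 2/2 --
    FD 13: (-3,87) -> (-3,100) [heading=90, draw]
    FD 10: (-3,100) -> (-3,110) [heading=90, draw]
  ]
]
PU: pen up
Final: pos=(-3,110), heading=90, 10 segment(s) drawn

Answer: -3 110 90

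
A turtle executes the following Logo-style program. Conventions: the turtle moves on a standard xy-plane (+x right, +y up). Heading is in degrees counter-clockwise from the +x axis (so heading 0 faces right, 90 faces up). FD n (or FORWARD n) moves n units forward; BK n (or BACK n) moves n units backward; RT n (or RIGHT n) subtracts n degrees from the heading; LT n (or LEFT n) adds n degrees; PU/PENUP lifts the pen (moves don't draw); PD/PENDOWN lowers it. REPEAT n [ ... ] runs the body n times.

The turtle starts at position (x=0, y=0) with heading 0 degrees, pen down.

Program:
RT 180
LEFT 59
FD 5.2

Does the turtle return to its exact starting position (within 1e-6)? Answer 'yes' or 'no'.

Executing turtle program step by step:
Start: pos=(0,0), heading=0, pen down
RT 180: heading 0 -> 180
LT 59: heading 180 -> 239
FD 5.2: (0,0) -> (-2.678,-4.457) [heading=239, draw]
Final: pos=(-2.678,-4.457), heading=239, 1 segment(s) drawn

Start position: (0, 0)
Final position: (-2.678, -4.457)
Distance = 5.2; >= 1e-6 -> NOT closed

Answer: no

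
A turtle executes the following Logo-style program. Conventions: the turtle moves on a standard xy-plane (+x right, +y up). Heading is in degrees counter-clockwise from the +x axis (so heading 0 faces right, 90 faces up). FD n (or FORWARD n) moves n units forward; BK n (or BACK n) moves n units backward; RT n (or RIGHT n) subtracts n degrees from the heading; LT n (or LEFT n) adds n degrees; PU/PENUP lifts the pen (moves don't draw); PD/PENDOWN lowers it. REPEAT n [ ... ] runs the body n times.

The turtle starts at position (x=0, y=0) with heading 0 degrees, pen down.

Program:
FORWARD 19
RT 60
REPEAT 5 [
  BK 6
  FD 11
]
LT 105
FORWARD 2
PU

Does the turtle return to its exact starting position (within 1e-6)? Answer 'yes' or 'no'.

Answer: no

Derivation:
Executing turtle program step by step:
Start: pos=(0,0), heading=0, pen down
FD 19: (0,0) -> (19,0) [heading=0, draw]
RT 60: heading 0 -> 300
REPEAT 5 [
  -- iteration 1/5 --
  BK 6: (19,0) -> (16,5.196) [heading=300, draw]
  FD 11: (16,5.196) -> (21.5,-4.33) [heading=300, draw]
  -- iteration 2/5 --
  BK 6: (21.5,-4.33) -> (18.5,0.866) [heading=300, draw]
  FD 11: (18.5,0.866) -> (24,-8.66) [heading=300, draw]
  -- iteration 3/5 --
  BK 6: (24,-8.66) -> (21,-3.464) [heading=300, draw]
  FD 11: (21,-3.464) -> (26.5,-12.99) [heading=300, draw]
  -- iteration 4/5 --
  BK 6: (26.5,-12.99) -> (23.5,-7.794) [heading=300, draw]
  FD 11: (23.5,-7.794) -> (29,-17.321) [heading=300, draw]
  -- iteration 5/5 --
  BK 6: (29,-17.321) -> (26,-12.124) [heading=300, draw]
  FD 11: (26,-12.124) -> (31.5,-21.651) [heading=300, draw]
]
LT 105: heading 300 -> 45
FD 2: (31.5,-21.651) -> (32.914,-20.236) [heading=45, draw]
PU: pen up
Final: pos=(32.914,-20.236), heading=45, 12 segment(s) drawn

Start position: (0, 0)
Final position: (32.914, -20.236)
Distance = 38.638; >= 1e-6 -> NOT closed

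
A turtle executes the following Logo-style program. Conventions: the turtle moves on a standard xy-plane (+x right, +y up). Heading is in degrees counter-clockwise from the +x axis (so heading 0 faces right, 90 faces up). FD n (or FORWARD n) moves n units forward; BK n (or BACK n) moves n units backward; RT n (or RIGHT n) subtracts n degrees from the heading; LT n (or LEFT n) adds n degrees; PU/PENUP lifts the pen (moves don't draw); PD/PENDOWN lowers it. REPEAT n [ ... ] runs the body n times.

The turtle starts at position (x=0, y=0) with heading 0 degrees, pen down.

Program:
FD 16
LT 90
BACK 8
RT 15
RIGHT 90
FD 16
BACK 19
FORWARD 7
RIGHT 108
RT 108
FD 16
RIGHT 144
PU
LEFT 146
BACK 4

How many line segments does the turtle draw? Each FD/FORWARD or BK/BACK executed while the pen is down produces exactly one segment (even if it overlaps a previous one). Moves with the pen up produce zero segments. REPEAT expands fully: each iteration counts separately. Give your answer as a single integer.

Executing turtle program step by step:
Start: pos=(0,0), heading=0, pen down
FD 16: (0,0) -> (16,0) [heading=0, draw]
LT 90: heading 0 -> 90
BK 8: (16,0) -> (16,-8) [heading=90, draw]
RT 15: heading 90 -> 75
RT 90: heading 75 -> 345
FD 16: (16,-8) -> (31.455,-12.141) [heading=345, draw]
BK 19: (31.455,-12.141) -> (13.102,-7.224) [heading=345, draw]
FD 7: (13.102,-7.224) -> (19.864,-9.035) [heading=345, draw]
RT 108: heading 345 -> 237
RT 108: heading 237 -> 129
FD 16: (19.864,-9.035) -> (9.795,3.399) [heading=129, draw]
RT 144: heading 129 -> 345
PU: pen up
LT 146: heading 345 -> 131
BK 4: (9.795,3.399) -> (12.419,0.38) [heading=131, move]
Final: pos=(12.419,0.38), heading=131, 6 segment(s) drawn
Segments drawn: 6

Answer: 6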